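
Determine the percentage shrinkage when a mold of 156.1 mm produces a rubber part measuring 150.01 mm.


Shrinkage = (mold - part) / mold * 100
= (156.1 - 150.01) / 156.1 * 100
= 6.09 / 156.1 * 100
= 3.9%

3.9%


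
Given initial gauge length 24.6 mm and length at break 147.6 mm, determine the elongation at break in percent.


Elongation = (Lf - L0) / L0 * 100
= (147.6 - 24.6) / 24.6 * 100
= 123.0 / 24.6 * 100
= 500.0%

500.0%


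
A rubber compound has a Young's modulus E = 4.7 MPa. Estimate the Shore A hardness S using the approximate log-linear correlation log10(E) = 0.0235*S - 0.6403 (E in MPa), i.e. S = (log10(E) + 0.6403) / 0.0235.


log10(E) = 0.0235*S - 0.6403  =>  S = (log10(E) + 0.6403) / 0.0235
log10(4.7) = 0.672098
S = (0.672098 + 0.6403) / 0.0235 = 1.312398 / 0.0235
S = 55.8

Shore A = 55.8


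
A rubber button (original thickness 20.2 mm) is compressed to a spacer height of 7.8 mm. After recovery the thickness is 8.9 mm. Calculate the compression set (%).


CS = (t0 - recovered) / (t0 - ts) * 100
= (20.2 - 8.9) / (20.2 - 7.8) * 100
= 11.3 / 12.4 * 100
= 91.1%

91.1%


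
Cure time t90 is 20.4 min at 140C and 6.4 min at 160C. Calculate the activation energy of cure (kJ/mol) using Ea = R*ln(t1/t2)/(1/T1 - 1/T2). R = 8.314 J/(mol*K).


T1 = 413.15 K, T2 = 433.15 K
1/T1 - 1/T2 = 1.1176e-04
ln(t1/t2) = ln(20.4/6.4) = 1.1592
Ea = 8.314 * 1.1592 / 1.1176e-04 = 86237.9256 J/mol
Ea = 86.24 kJ/mol

86.24 kJ/mol


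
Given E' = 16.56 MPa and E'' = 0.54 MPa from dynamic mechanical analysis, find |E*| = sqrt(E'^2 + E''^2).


|E*| = sqrt(E'^2 + E''^2)
= sqrt(16.56^2 + 0.54^2)
= sqrt(274.2336 + 0.2916)
= 16.569 MPa

16.569 MPa


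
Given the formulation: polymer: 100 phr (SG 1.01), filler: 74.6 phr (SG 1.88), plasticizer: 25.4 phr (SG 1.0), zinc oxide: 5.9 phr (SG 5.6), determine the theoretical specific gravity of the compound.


Sum of weights = 205.9
Volume contributions:
  polymer: 100/1.01 = 99.0099
  filler: 74.6/1.88 = 39.6809
  plasticizer: 25.4/1.0 = 25.4000
  zinc oxide: 5.9/5.6 = 1.0536
Sum of volumes = 165.1443
SG = 205.9 / 165.1443 = 1.247

SG = 1.247


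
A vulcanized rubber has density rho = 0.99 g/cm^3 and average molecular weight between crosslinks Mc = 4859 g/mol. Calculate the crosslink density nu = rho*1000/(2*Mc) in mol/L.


nu = rho * 1000 / (2 * Mc)
nu = 0.99 * 1000 / (2 * 4859)
nu = 990.0 / 9718
nu = 0.1019 mol/L

0.1019 mol/L


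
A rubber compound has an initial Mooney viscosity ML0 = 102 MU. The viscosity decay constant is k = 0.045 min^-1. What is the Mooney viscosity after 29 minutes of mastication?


ML = ML0 * exp(-k * t)
ML = 102 * exp(-0.045 * 29)
ML = 102 * 0.2712
ML = 27.66 MU

27.66 MU


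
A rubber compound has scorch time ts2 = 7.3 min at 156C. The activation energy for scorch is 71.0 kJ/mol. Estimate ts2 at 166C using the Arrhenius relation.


Convert temperatures: T1 = 156 + 273.15 = 429.15 K, T2 = 166 + 273.15 = 439.15 K
ts2_new = 7.3 * exp(71000 / 8.314 * (1/439.15 - 1/429.15))
1/T2 - 1/T1 = -5.3061e-05
ts2_new = 4.64 min

4.64 min


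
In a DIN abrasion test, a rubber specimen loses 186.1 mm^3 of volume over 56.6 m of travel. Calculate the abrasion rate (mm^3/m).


Rate = volume_loss / distance
= 186.1 / 56.6
= 3.288 mm^3/m

3.288 mm^3/m


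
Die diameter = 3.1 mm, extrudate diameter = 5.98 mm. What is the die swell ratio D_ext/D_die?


Die swell ratio = D_extrudate / D_die
= 5.98 / 3.1
= 1.929

Die swell = 1.929


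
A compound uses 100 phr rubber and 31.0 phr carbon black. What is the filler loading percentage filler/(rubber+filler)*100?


Filler % = filler / (rubber + filler) * 100
= 31.0 / (100 + 31.0) * 100
= 31.0 / 131.0 * 100
= 23.66%

23.66%


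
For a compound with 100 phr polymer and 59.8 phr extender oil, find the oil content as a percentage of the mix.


Oil % = oil / (100 + oil) * 100
= 59.8 / (100 + 59.8) * 100
= 59.8 / 159.8 * 100
= 37.42%

37.42%


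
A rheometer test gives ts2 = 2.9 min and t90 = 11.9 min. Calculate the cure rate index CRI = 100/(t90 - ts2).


CRI = 100 / (t90 - ts2)
= 100 / (11.9 - 2.9)
= 100 / 9.0
= 11.11 min^-1

11.11 min^-1


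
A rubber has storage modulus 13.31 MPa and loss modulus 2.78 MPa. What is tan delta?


tan delta = E'' / E'
= 2.78 / 13.31
= 0.2089

tan delta = 0.2089


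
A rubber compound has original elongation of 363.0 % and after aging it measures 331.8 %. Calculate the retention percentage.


Retention = aged / original * 100
= 331.8 / 363.0 * 100
= 91.4%

91.4%


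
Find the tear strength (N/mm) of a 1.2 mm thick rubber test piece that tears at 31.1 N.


Tear strength = force / thickness
= 31.1 / 1.2
= 25.92 N/mm

25.92 N/mm


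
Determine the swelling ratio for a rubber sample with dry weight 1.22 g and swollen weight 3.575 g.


Q = W_swollen / W_dry
Q = 3.575 / 1.22
Q = 2.93

Q = 2.93


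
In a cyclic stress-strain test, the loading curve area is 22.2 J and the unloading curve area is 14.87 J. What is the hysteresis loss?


Hysteresis loss = loading - unloading
= 22.2 - 14.87
= 7.33 J

7.33 J


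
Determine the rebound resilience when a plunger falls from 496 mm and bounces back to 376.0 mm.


Resilience = h_rebound / h_drop * 100
= 376.0 / 496 * 100
= 75.8%

75.8%


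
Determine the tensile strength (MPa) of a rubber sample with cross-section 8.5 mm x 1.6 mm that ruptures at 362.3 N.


Area = width * thickness = 8.5 * 1.6 = 13.6 mm^2
TS = force / area = 362.3 / 13.6 = 26.64 MPa

26.64 MPa


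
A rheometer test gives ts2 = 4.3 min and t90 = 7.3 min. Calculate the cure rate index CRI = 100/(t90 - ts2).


CRI = 100 / (t90 - ts2)
= 100 / (7.3 - 4.3)
= 100 / 3.0
= 33.33 min^-1

33.33 min^-1


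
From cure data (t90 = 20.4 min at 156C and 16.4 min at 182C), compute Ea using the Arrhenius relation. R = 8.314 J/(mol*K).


T1 = 429.15 K, T2 = 455.15 K
1/T1 - 1/T2 = 1.3311e-04
ln(t1/t2) = ln(20.4/16.4) = 0.2183
Ea = 8.314 * 0.2183 / 1.3311e-04 = 13632.0661 J/mol
Ea = 13.63 kJ/mol

13.63 kJ/mol


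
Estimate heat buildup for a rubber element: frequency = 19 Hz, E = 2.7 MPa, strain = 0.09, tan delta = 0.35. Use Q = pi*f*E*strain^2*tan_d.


Q = pi * f * E * strain^2 * tan_d
= pi * 19 * 2.7 * 0.09^2 * 0.35
= pi * 19 * 2.7 * 0.0081 * 0.35
= 0.4569

Q = 0.4569


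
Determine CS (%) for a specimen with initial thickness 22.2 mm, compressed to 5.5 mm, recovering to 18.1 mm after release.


CS = (t0 - recovered) / (t0 - ts) * 100
= (22.2 - 18.1) / (22.2 - 5.5) * 100
= 4.1 / 16.7 * 100
= 24.6%

24.6%


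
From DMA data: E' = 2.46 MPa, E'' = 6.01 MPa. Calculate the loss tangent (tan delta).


tan delta = E'' / E'
= 6.01 / 2.46
= 2.4431

tan delta = 2.4431


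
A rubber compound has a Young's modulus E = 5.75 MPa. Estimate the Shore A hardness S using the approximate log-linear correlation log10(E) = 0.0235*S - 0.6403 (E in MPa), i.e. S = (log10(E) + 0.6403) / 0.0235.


log10(E) = 0.0235*S - 0.6403  =>  S = (log10(E) + 0.6403) / 0.0235
log10(5.75) = 0.759668
S = (0.759668 + 0.6403) / 0.0235 = 1.399968 / 0.0235
S = 59.6

Shore A = 59.6


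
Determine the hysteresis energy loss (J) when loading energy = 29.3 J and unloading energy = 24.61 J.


Hysteresis loss = loading - unloading
= 29.3 - 24.61
= 4.69 J

4.69 J


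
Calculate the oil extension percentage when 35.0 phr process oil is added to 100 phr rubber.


Oil % = oil / (100 + oil) * 100
= 35.0 / (100 + 35.0) * 100
= 35.0 / 135.0 * 100
= 25.93%

25.93%


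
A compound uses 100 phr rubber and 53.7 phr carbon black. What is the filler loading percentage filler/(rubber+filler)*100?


Filler % = filler / (rubber + filler) * 100
= 53.7 / (100 + 53.7) * 100
= 53.7 / 153.7 * 100
= 34.94%

34.94%


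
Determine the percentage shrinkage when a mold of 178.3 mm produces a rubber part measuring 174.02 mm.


Shrinkage = (mold - part) / mold * 100
= (178.3 - 174.02) / 178.3 * 100
= 4.28 / 178.3 * 100
= 2.4%

2.4%


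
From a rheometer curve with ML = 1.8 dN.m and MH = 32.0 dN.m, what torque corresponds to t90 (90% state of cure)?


M90 = ML + 0.9 * (MH - ML)
M90 = 1.8 + 0.9 * (32.0 - 1.8)
M90 = 1.8 + 0.9 * 30.2
M90 = 28.98 dN.m

28.98 dN.m


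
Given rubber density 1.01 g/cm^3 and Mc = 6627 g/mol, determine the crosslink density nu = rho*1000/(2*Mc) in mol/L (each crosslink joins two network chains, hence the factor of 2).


nu = rho * 1000 / (2 * Mc)
nu = 1.01 * 1000 / (2 * 6627)
nu = 1010.0 / 13254
nu = 0.0762 mol/L

0.0762 mol/L


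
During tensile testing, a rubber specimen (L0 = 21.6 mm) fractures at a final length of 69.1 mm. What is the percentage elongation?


Elongation = (Lf - L0) / L0 * 100
= (69.1 - 21.6) / 21.6 * 100
= 47.5 / 21.6 * 100
= 219.9%

219.9%


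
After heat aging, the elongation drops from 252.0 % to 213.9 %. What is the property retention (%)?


Retention = aged / original * 100
= 213.9 / 252.0 * 100
= 84.9%

84.9%


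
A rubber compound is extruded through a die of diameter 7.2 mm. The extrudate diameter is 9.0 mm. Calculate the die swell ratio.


Die swell ratio = D_extrudate / D_die
= 9.0 / 7.2
= 1.25

Die swell = 1.25


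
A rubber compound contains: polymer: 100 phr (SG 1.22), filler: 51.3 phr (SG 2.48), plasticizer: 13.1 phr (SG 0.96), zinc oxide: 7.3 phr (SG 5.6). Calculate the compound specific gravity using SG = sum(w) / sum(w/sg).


Sum of weights = 171.7
Volume contributions:
  polymer: 100/1.22 = 81.9672
  filler: 51.3/2.48 = 20.6855
  plasticizer: 13.1/0.96 = 13.6458
  zinc oxide: 7.3/5.6 = 1.3036
Sum of volumes = 117.6021
SG = 171.7 / 117.6021 = 1.46

SG = 1.46


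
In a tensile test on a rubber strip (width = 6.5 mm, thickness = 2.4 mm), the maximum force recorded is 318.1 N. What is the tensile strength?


Area = width * thickness = 6.5 * 2.4 = 15.6 mm^2
TS = force / area = 318.1 / 15.6 = 20.39 MPa

20.39 MPa


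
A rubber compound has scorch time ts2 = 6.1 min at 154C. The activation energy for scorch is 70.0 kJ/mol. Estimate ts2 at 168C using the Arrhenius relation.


Convert temperatures: T1 = 154 + 273.15 = 427.15 K, T2 = 168 + 273.15 = 441.15 K
ts2_new = 6.1 * exp(70000 / 8.314 * (1/441.15 - 1/427.15))
1/T2 - 1/T1 = -7.4295e-05
ts2_new = 3.26 min

3.26 min


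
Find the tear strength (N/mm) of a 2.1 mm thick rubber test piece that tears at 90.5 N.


Tear strength = force / thickness
= 90.5 / 2.1
= 43.1 N/mm

43.1 N/mm


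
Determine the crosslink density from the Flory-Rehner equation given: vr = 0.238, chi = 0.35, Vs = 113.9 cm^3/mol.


ln(1 - vr) = ln(1 - 0.238) = -0.2718
Numerator = -((-0.2718) + 0.238 + 0.35 * 0.238^2) = 0.0140
Denominator = 113.9 * (0.238^(1/3) - 0.238/2) = 57.0315
nu = 0.0140 / 57.0315 = 2.4519e-04 mol/cm^3

2.4519e-04 mol/cm^3


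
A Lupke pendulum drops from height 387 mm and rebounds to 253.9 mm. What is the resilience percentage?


Resilience = h_rebound / h_drop * 100
= 253.9 / 387 * 100
= 65.6%

65.6%


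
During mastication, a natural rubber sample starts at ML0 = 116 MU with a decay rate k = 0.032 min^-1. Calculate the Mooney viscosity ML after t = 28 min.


ML = ML0 * exp(-k * t)
ML = 116 * exp(-0.032 * 28)
ML = 116 * 0.4082
ML = 47.35 MU

47.35 MU


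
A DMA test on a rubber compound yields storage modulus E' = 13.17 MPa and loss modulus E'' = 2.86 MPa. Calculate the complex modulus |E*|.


|E*| = sqrt(E'^2 + E''^2)
= sqrt(13.17^2 + 2.86^2)
= sqrt(173.4489 + 8.1796)
= 13.477 MPa

13.477 MPa


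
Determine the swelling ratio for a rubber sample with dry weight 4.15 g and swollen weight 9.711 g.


Q = W_swollen / W_dry
Q = 9.711 / 4.15
Q = 2.34

Q = 2.34


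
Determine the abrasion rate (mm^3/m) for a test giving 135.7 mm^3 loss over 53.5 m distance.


Rate = volume_loss / distance
= 135.7 / 53.5
= 2.536 mm^3/m

2.536 mm^3/m


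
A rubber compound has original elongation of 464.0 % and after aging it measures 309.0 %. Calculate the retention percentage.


Retention = aged / original * 100
= 309.0 / 464.0 * 100
= 66.6%

66.6%


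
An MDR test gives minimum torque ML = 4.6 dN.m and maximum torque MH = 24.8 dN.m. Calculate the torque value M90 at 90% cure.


M90 = ML + 0.9 * (MH - ML)
M90 = 4.6 + 0.9 * (24.8 - 4.6)
M90 = 4.6 + 0.9 * 20.2
M90 = 22.78 dN.m

22.78 dN.m


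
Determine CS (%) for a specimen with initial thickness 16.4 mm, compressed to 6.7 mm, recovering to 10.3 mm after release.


CS = (t0 - recovered) / (t0 - ts) * 100
= (16.4 - 10.3) / (16.4 - 6.7) * 100
= 6.1 / 9.7 * 100
= 62.9%

62.9%


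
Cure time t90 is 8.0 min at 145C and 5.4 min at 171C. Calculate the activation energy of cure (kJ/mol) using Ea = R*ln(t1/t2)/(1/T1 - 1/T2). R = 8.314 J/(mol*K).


T1 = 418.15 K, T2 = 444.15 K
1/T1 - 1/T2 = 1.3999e-04
ln(t1/t2) = ln(8.0/5.4) = 0.3930
Ea = 8.314 * 0.3930 / 1.3999e-04 = 23341.9992 J/mol
Ea = 23.34 kJ/mol

23.34 kJ/mol


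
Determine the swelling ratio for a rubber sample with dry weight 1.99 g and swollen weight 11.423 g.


Q = W_swollen / W_dry
Q = 11.423 / 1.99
Q = 5.74

Q = 5.74


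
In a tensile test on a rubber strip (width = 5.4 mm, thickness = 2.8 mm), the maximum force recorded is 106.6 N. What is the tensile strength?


Area = width * thickness = 5.4 * 2.8 = 15.12 mm^2
TS = force / area = 106.6 / 15.12 = 7.05 MPa

7.05 MPa


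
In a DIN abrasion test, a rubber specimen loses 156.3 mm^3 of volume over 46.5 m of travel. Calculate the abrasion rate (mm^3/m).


Rate = volume_loss / distance
= 156.3 / 46.5
= 3.361 mm^3/m

3.361 mm^3/m


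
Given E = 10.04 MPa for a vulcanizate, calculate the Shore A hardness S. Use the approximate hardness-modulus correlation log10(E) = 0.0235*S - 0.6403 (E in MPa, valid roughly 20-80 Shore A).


log10(E) = 0.0235*S - 0.6403  =>  S = (log10(E) + 0.6403) / 0.0235
log10(10.04) = 1.001734
S = (1.001734 + 0.6403) / 0.0235 = 1.642034 / 0.0235
S = 69.9

Shore A = 69.9


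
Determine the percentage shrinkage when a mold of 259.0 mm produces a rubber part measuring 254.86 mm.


Shrinkage = (mold - part) / mold * 100
= (259.0 - 254.86) / 259.0 * 100
= 4.14 / 259.0 * 100
= 1.6%

1.6%


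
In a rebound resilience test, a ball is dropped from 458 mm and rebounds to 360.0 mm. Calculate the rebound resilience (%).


Resilience = h_rebound / h_drop * 100
= 360.0 / 458 * 100
= 78.6%

78.6%


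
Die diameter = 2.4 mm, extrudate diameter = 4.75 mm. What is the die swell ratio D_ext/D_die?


Die swell ratio = D_extrudate / D_die
= 4.75 / 2.4
= 1.979

Die swell = 1.979


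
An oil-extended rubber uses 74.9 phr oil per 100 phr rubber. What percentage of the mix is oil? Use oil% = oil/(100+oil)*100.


Oil % = oil / (100 + oil) * 100
= 74.9 / (100 + 74.9) * 100
= 74.9 / 174.9 * 100
= 42.82%

42.82%


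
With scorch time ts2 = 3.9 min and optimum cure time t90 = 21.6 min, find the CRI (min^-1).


CRI = 100 / (t90 - ts2)
= 100 / (21.6 - 3.9)
= 100 / 17.7
= 5.65 min^-1

5.65 min^-1


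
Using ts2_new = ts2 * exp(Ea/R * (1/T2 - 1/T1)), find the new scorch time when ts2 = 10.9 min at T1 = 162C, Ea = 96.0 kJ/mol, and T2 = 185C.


Convert temperatures: T1 = 162 + 273.15 = 435.15 K, T2 = 185 + 273.15 = 458.15 K
ts2_new = 10.9 * exp(96000 / 8.314 * (1/458.15 - 1/435.15))
1/T2 - 1/T1 = -1.1537e-04
ts2_new = 2.88 min

2.88 min


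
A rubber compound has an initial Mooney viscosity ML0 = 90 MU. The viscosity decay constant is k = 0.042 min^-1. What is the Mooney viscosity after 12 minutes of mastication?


ML = ML0 * exp(-k * t)
ML = 90 * exp(-0.042 * 12)
ML = 90 * 0.6041
ML = 54.37 MU

54.37 MU


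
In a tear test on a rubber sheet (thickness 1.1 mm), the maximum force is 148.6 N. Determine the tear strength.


Tear strength = force / thickness
= 148.6 / 1.1
= 135.09 N/mm

135.09 N/mm


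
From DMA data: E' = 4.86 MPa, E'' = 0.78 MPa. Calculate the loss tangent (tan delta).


tan delta = E'' / E'
= 0.78 / 4.86
= 0.1605

tan delta = 0.1605


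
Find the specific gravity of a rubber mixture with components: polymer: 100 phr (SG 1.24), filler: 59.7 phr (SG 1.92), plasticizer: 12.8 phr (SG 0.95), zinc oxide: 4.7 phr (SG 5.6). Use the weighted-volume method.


Sum of weights = 177.2
Volume contributions:
  polymer: 100/1.24 = 80.6452
  filler: 59.7/1.92 = 31.0938
  plasticizer: 12.8/0.95 = 13.4737
  zinc oxide: 4.7/5.6 = 0.8393
Sum of volumes = 126.0519
SG = 177.2 / 126.0519 = 1.406

SG = 1.406


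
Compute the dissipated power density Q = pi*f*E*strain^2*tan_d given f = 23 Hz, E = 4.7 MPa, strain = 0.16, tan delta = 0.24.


Q = pi * f * E * strain^2 * tan_d
= pi * 23 * 4.7 * 0.16^2 * 0.24
= pi * 23 * 4.7 * 0.0256 * 0.24
= 2.0865

Q = 2.0865


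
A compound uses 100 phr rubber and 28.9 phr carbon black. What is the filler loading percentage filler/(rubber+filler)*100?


Filler % = filler / (rubber + filler) * 100
= 28.9 / (100 + 28.9) * 100
= 28.9 / 128.9 * 100
= 22.42%

22.42%


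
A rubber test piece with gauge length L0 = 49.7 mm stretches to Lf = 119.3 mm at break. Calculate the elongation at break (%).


Elongation = (Lf - L0) / L0 * 100
= (119.3 - 49.7) / 49.7 * 100
= 69.6 / 49.7 * 100
= 140.0%

140.0%


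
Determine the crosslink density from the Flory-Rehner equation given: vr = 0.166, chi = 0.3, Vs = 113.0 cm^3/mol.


ln(1 - vr) = ln(1 - 0.166) = -0.1815
Numerator = -((-0.1815) + 0.166 + 0.3 * 0.166^2) = 0.0073
Denominator = 113.0 * (0.166^(1/3) - 0.166/2) = 52.7243
nu = 0.0073 / 52.7243 = 1.3760e-04 mol/cm^3

1.3760e-04 mol/cm^3


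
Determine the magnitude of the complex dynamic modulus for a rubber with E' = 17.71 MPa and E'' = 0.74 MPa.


|E*| = sqrt(E'^2 + E''^2)
= sqrt(17.71^2 + 0.74^2)
= sqrt(313.6441 + 0.5476)
= 17.725 MPa

17.725 MPa


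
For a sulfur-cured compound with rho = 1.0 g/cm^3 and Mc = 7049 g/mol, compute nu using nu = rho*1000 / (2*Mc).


nu = rho * 1000 / (2 * Mc)
nu = 1.0 * 1000 / (2 * 7049)
nu = 1000.0 / 14098
nu = 0.0709 mol/L

0.0709 mol/L


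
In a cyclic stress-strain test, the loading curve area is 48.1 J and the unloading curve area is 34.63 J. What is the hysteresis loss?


Hysteresis loss = loading - unloading
= 48.1 - 34.63
= 13.47 J

13.47 J


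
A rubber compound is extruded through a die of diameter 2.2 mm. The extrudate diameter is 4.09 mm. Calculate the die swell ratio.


Die swell ratio = D_extrudate / D_die
= 4.09 / 2.2
= 1.859

Die swell = 1.859


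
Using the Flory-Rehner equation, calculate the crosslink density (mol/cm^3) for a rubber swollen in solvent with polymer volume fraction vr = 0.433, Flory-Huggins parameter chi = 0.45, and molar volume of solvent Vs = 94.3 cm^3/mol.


ln(1 - vr) = ln(1 - 0.433) = -0.5674
Numerator = -((-0.5674) + 0.433 + 0.45 * 0.433^2) = 0.0500
Denominator = 94.3 * (0.433^(1/3) - 0.433/2) = 50.9253
nu = 0.0500 / 50.9253 = 9.8234e-04 mol/cm^3

9.8234e-04 mol/cm^3


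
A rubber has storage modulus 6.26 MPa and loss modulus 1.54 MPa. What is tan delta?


tan delta = E'' / E'
= 1.54 / 6.26
= 0.246

tan delta = 0.246


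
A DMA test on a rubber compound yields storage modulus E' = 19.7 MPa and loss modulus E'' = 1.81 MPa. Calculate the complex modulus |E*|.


|E*| = sqrt(E'^2 + E''^2)
= sqrt(19.7^2 + 1.81^2)
= sqrt(388.0900 + 3.2761)
= 19.783 MPa

19.783 MPa


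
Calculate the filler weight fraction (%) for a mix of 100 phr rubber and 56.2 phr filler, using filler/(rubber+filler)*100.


Filler % = filler / (rubber + filler) * 100
= 56.2 / (100 + 56.2) * 100
= 56.2 / 156.2 * 100
= 35.98%

35.98%


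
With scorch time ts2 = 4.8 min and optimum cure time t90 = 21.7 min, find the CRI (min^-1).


CRI = 100 / (t90 - ts2)
= 100 / (21.7 - 4.8)
= 100 / 16.9
= 5.92 min^-1

5.92 min^-1


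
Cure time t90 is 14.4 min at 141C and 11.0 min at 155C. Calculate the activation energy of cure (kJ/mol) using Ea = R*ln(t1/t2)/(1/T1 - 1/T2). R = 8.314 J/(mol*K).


T1 = 414.15 K, T2 = 428.15 K
1/T1 - 1/T2 = 7.8954e-05
ln(t1/t2) = ln(14.4/11.0) = 0.2693
Ea = 8.314 * 0.2693 / 7.8954e-05 = 28361.2299 J/mol
Ea = 28.36 kJ/mol

28.36 kJ/mol


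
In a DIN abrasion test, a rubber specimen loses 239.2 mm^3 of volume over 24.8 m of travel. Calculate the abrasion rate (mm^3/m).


Rate = volume_loss / distance
= 239.2 / 24.8
= 9.645 mm^3/m

9.645 mm^3/m


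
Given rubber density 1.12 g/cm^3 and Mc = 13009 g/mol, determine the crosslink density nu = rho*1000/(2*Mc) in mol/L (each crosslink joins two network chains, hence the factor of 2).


nu = rho * 1000 / (2 * Mc)
nu = 1.12 * 1000 / (2 * 13009)
nu = 1120.0 / 26018
nu = 0.0430 mol/L

0.0430 mol/L


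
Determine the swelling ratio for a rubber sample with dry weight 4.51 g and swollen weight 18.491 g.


Q = W_swollen / W_dry
Q = 18.491 / 4.51
Q = 4.1

Q = 4.1


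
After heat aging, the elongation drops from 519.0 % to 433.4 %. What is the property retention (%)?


Retention = aged / original * 100
= 433.4 / 519.0 * 100
= 83.5%

83.5%


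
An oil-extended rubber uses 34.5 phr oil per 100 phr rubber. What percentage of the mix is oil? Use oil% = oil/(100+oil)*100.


Oil % = oil / (100 + oil) * 100
= 34.5 / (100 + 34.5) * 100
= 34.5 / 134.5 * 100
= 25.65%

25.65%


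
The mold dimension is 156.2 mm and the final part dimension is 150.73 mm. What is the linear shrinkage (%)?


Shrinkage = (mold - part) / mold * 100
= (156.2 - 150.73) / 156.2 * 100
= 5.47 / 156.2 * 100
= 3.5%

3.5%


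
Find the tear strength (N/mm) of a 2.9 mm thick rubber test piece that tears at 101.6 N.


Tear strength = force / thickness
= 101.6 / 2.9
= 35.03 N/mm

35.03 N/mm


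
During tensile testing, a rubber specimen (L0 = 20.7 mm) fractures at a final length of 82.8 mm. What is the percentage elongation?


Elongation = (Lf - L0) / L0 * 100
= (82.8 - 20.7) / 20.7 * 100
= 62.1 / 20.7 * 100
= 300.0%

300.0%


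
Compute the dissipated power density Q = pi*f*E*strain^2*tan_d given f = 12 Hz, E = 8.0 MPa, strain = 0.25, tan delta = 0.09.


Q = pi * f * E * strain^2 * tan_d
= pi * 12 * 8.0 * 0.25^2 * 0.09
= pi * 12 * 8.0 * 0.0625 * 0.09
= 1.6965

Q = 1.6965


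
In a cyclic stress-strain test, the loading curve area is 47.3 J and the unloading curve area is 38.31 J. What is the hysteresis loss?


Hysteresis loss = loading - unloading
= 47.3 - 38.31
= 8.99 J

8.99 J


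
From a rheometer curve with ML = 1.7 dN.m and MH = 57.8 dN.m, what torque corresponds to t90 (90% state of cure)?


M90 = ML + 0.9 * (MH - ML)
M90 = 1.7 + 0.9 * (57.8 - 1.7)
M90 = 1.7 + 0.9 * 56.1
M90 = 52.19 dN.m

52.19 dN.m


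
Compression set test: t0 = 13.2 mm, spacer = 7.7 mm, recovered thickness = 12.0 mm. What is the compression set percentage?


CS = (t0 - recovered) / (t0 - ts) * 100
= (13.2 - 12.0) / (13.2 - 7.7) * 100
= 1.2 / 5.5 * 100
= 21.8%

21.8%


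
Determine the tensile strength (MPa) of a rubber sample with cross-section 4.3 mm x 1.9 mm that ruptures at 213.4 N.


Area = width * thickness = 4.3 * 1.9 = 8.17 mm^2
TS = force / area = 213.4 / 8.17 = 26.12 MPa

26.12 MPa


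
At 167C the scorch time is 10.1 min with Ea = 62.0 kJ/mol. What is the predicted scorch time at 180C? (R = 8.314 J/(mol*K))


Convert temperatures: T1 = 167 + 273.15 = 440.15 K, T2 = 180 + 273.15 = 453.15 K
ts2_new = 10.1 * exp(62000 / 8.314 * (1/453.15 - 1/440.15))
1/T2 - 1/T1 = -6.5178e-05
ts2_new = 6.21 min

6.21 min


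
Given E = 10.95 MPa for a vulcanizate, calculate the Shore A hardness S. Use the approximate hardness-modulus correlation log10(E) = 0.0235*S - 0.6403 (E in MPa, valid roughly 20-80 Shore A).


log10(E) = 0.0235*S - 0.6403  =>  S = (log10(E) + 0.6403) / 0.0235
log10(10.95) = 1.039414
S = (1.039414 + 0.6403) / 0.0235 = 1.679714 / 0.0235
S = 71.5

Shore A = 71.5


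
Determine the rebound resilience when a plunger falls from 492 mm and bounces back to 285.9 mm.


Resilience = h_rebound / h_drop * 100
= 285.9 / 492 * 100
= 58.1%

58.1%


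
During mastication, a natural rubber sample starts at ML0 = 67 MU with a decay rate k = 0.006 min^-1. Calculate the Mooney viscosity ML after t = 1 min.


ML = ML0 * exp(-k * t)
ML = 67 * exp(-0.006 * 1)
ML = 67 * 0.9940
ML = 66.6 MU

66.6 MU


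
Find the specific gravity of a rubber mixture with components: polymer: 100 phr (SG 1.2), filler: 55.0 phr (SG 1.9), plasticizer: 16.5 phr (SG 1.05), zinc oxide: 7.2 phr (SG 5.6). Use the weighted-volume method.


Sum of weights = 178.7
Volume contributions:
  polymer: 100/1.2 = 83.3333
  filler: 55.0/1.9 = 28.9474
  plasticizer: 16.5/1.05 = 15.7143
  zinc oxide: 7.2/5.6 = 1.2857
Sum of volumes = 129.2807
SG = 178.7 / 129.2807 = 1.382

SG = 1.382


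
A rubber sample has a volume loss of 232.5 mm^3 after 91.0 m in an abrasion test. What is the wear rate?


Rate = volume_loss / distance
= 232.5 / 91.0
= 2.555 mm^3/m

2.555 mm^3/m


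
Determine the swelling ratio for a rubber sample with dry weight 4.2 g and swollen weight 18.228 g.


Q = W_swollen / W_dry
Q = 18.228 / 4.2
Q = 4.34

Q = 4.34


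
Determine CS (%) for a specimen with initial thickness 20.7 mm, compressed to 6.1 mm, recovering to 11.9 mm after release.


CS = (t0 - recovered) / (t0 - ts) * 100
= (20.7 - 11.9) / (20.7 - 6.1) * 100
= 8.8 / 14.6 * 100
= 60.3%

60.3%


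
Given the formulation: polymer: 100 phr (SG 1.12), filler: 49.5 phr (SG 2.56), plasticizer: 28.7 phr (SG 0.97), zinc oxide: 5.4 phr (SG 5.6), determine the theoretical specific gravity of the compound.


Sum of weights = 183.6
Volume contributions:
  polymer: 100/1.12 = 89.2857
  filler: 49.5/2.56 = 19.3359
  plasticizer: 28.7/0.97 = 29.5876
  zinc oxide: 5.4/5.6 = 0.9643
Sum of volumes = 139.1736
SG = 183.6 / 139.1736 = 1.319

SG = 1.319


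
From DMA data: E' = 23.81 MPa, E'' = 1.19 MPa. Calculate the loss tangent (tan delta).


tan delta = E'' / E'
= 1.19 / 23.81
= 0.05

tan delta = 0.05


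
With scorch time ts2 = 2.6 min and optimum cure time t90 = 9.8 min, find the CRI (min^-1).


CRI = 100 / (t90 - ts2)
= 100 / (9.8 - 2.6)
= 100 / 7.2
= 13.89 min^-1

13.89 min^-1


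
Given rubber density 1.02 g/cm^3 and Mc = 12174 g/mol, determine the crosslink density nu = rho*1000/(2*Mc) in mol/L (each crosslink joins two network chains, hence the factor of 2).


nu = rho * 1000 / (2 * Mc)
nu = 1.02 * 1000 / (2 * 12174)
nu = 1020.0 / 24348
nu = 0.0419 mol/L

0.0419 mol/L


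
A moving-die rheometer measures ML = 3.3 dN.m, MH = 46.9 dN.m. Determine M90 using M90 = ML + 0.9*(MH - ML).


M90 = ML + 0.9 * (MH - ML)
M90 = 3.3 + 0.9 * (46.9 - 3.3)
M90 = 3.3 + 0.9 * 43.6
M90 = 42.54 dN.m

42.54 dN.m


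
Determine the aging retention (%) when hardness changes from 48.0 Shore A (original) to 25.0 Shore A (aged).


Retention = aged / original * 100
= 25.0 / 48.0 * 100
= 52.1%

52.1%


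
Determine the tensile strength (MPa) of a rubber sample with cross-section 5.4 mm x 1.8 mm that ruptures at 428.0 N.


Area = width * thickness = 5.4 * 1.8 = 9.72 mm^2
TS = force / area = 428.0 / 9.72 = 44.03 MPa

44.03 MPa


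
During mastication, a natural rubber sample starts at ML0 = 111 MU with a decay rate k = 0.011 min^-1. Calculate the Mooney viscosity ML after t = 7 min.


ML = ML0 * exp(-k * t)
ML = 111 * exp(-0.011 * 7)
ML = 111 * 0.9259
ML = 102.77 MU

102.77 MU


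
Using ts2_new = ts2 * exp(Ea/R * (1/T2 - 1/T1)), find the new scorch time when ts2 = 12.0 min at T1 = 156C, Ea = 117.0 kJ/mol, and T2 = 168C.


Convert temperatures: T1 = 156 + 273.15 = 429.15 K, T2 = 168 + 273.15 = 441.15 K
ts2_new = 12.0 * exp(117000 / 8.314 * (1/441.15 - 1/429.15))
1/T2 - 1/T1 = -6.3385e-05
ts2_new = 4.92 min

4.92 min


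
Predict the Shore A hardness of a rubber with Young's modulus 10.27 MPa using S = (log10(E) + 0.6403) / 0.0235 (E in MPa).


log10(E) = 0.0235*S - 0.6403  =>  S = (log10(E) + 0.6403) / 0.0235
log10(10.27) = 1.011570
S = (1.011570 + 0.6403) / 0.0235 = 1.651870 / 0.0235
S = 70.3

Shore A = 70.3


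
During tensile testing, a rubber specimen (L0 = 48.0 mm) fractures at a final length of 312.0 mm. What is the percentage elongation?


Elongation = (Lf - L0) / L0 * 100
= (312.0 - 48.0) / 48.0 * 100
= 264.0 / 48.0 * 100
= 550.0%

550.0%


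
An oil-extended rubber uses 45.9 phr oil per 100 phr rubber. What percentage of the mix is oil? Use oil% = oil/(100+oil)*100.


Oil % = oil / (100 + oil) * 100
= 45.9 / (100 + 45.9) * 100
= 45.9 / 145.9 * 100
= 31.46%

31.46%


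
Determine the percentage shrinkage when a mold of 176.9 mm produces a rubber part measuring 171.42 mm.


Shrinkage = (mold - part) / mold * 100
= (176.9 - 171.42) / 176.9 * 100
= 5.48 / 176.9 * 100
= 3.1%

3.1%


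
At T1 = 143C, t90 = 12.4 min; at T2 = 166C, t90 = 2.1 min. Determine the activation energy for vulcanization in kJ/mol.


T1 = 416.15 K, T2 = 439.15 K
1/T1 - 1/T2 = 1.2585e-04
ln(t1/t2) = ln(12.4/2.1) = 1.7758
Ea = 8.314 * 1.7758 / 1.2585e-04 = 117308.3769 J/mol
Ea = 117.31 kJ/mol

117.31 kJ/mol


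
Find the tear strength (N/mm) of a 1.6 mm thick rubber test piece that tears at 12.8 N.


Tear strength = force / thickness
= 12.8 / 1.6
= 8.0 N/mm

8.0 N/mm


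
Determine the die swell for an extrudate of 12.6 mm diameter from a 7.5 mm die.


Die swell ratio = D_extrudate / D_die
= 12.6 / 7.5
= 1.68

Die swell = 1.68


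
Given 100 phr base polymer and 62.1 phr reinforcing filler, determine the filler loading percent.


Filler % = filler / (rubber + filler) * 100
= 62.1 / (100 + 62.1) * 100
= 62.1 / 162.1 * 100
= 38.31%

38.31%


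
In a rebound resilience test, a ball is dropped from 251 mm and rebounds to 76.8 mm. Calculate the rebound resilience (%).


Resilience = h_rebound / h_drop * 100
= 76.8 / 251 * 100
= 30.6%

30.6%


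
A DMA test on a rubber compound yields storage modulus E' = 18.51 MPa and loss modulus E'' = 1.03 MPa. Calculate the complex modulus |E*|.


|E*| = sqrt(E'^2 + E''^2)
= sqrt(18.51^2 + 1.03^2)
= sqrt(342.6201 + 1.0609)
= 18.539 MPa

18.539 MPa


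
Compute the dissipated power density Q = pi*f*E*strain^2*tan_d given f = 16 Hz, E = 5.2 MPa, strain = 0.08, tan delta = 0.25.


Q = pi * f * E * strain^2 * tan_d
= pi * 16 * 5.2 * 0.08^2 * 0.25
= pi * 16 * 5.2 * 0.0064 * 0.25
= 0.4182

Q = 0.4182


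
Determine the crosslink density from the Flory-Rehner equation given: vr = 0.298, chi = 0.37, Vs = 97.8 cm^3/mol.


ln(1 - vr) = ln(1 - 0.298) = -0.3538
Numerator = -((-0.3538) + 0.298 + 0.37 * 0.298^2) = 0.0230
Denominator = 97.8 * (0.298^(1/3) - 0.298/2) = 50.7525
nu = 0.0230 / 50.7525 = 4.5248e-04 mol/cm^3

4.5248e-04 mol/cm^3


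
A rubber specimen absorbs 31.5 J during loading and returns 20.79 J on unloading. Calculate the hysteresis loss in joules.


Hysteresis loss = loading - unloading
= 31.5 - 20.79
= 10.71 J

10.71 J


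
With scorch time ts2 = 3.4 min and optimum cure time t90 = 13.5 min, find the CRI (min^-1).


CRI = 100 / (t90 - ts2)
= 100 / (13.5 - 3.4)
= 100 / 10.1
= 9.9 min^-1

9.9 min^-1


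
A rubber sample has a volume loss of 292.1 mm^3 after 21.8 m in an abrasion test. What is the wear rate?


Rate = volume_loss / distance
= 292.1 / 21.8
= 13.399 mm^3/m

13.399 mm^3/m


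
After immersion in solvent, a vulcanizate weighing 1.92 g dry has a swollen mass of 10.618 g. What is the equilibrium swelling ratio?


Q = W_swollen / W_dry
Q = 10.618 / 1.92
Q = 5.53

Q = 5.53


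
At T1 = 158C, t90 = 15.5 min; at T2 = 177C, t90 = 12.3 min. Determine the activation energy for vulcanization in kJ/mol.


T1 = 431.15 K, T2 = 450.15 K
1/T1 - 1/T2 = 9.7897e-05
ln(t1/t2) = ln(15.5/12.3) = 0.2312
Ea = 8.314 * 0.2312 / 9.7897e-05 = 19638.4160 J/mol
Ea = 19.64 kJ/mol

19.64 kJ/mol


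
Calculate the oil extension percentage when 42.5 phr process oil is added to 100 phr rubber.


Oil % = oil / (100 + oil) * 100
= 42.5 / (100 + 42.5) * 100
= 42.5 / 142.5 * 100
= 29.82%

29.82%


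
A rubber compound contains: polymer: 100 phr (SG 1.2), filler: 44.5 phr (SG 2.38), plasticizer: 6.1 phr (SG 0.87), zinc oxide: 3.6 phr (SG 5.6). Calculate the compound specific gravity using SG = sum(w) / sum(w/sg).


Sum of weights = 154.2
Volume contributions:
  polymer: 100/1.2 = 83.3333
  filler: 44.5/2.38 = 18.6975
  plasticizer: 6.1/0.87 = 7.0115
  zinc oxide: 3.6/5.6 = 0.6429
Sum of volumes = 109.6852
SG = 154.2 / 109.6852 = 1.406

SG = 1.406


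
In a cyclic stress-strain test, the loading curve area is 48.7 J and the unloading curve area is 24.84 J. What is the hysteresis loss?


Hysteresis loss = loading - unloading
= 48.7 - 24.84
= 23.86 J

23.86 J


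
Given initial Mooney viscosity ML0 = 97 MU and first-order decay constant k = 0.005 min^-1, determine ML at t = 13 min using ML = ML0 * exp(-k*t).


ML = ML0 * exp(-k * t)
ML = 97 * exp(-0.005 * 13)
ML = 97 * 0.9371
ML = 90.9 MU

90.9 MU


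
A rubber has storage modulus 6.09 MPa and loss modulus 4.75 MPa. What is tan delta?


tan delta = E'' / E'
= 4.75 / 6.09
= 0.78

tan delta = 0.78


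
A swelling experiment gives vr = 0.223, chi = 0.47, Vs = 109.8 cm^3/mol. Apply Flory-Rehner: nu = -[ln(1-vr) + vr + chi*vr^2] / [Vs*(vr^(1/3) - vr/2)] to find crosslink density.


ln(1 - vr) = ln(1 - 0.223) = -0.2523
Numerator = -((-0.2523) + 0.223 + 0.47 * 0.223^2) = 0.0059
Denominator = 109.8 * (0.223^(1/3) - 0.223/2) = 54.3414
nu = 0.0059 / 54.3414 = 1.0935e-04 mol/cm^3

1.0935e-04 mol/cm^3


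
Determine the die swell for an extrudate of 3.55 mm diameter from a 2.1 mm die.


Die swell ratio = D_extrudate / D_die
= 3.55 / 2.1
= 1.69

Die swell = 1.69


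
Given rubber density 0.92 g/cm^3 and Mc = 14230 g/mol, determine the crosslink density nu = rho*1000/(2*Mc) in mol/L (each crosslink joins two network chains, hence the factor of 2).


nu = rho * 1000 / (2 * Mc)
nu = 0.92 * 1000 / (2 * 14230)
nu = 920.0 / 28460
nu = 0.0323 mol/L

0.0323 mol/L


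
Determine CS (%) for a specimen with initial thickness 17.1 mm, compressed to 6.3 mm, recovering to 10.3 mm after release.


CS = (t0 - recovered) / (t0 - ts) * 100
= (17.1 - 10.3) / (17.1 - 6.3) * 100
= 6.8 / 10.8 * 100
= 63.0%

63.0%


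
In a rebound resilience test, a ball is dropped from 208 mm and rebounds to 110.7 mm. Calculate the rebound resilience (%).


Resilience = h_rebound / h_drop * 100
= 110.7 / 208 * 100
= 53.2%

53.2%


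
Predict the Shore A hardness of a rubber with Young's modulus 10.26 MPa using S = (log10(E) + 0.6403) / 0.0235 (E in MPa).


log10(E) = 0.0235*S - 0.6403  =>  S = (log10(E) + 0.6403) / 0.0235
log10(10.26) = 1.011147
S = (1.011147 + 0.6403) / 0.0235 = 1.651447 / 0.0235
S = 70.3

Shore A = 70.3


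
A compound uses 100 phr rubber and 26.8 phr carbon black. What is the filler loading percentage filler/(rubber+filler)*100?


Filler % = filler / (rubber + filler) * 100
= 26.8 / (100 + 26.8) * 100
= 26.8 / 126.8 * 100
= 21.14%

21.14%


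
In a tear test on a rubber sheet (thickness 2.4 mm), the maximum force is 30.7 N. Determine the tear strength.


Tear strength = force / thickness
= 30.7 / 2.4
= 12.79 N/mm

12.79 N/mm


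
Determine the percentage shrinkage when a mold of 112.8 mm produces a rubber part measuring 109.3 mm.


Shrinkage = (mold - part) / mold * 100
= (112.8 - 109.3) / 112.8 * 100
= 3.5 / 112.8 * 100
= 3.1%

3.1%


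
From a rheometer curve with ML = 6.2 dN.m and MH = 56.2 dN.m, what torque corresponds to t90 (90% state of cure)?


M90 = ML + 0.9 * (MH - ML)
M90 = 6.2 + 0.9 * (56.2 - 6.2)
M90 = 6.2 + 0.9 * 50.0
M90 = 51.2 dN.m

51.2 dN.m


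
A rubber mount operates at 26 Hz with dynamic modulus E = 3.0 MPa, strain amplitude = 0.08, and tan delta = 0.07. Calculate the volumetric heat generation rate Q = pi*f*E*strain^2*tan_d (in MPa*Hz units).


Q = pi * f * E * strain^2 * tan_d
= pi * 26 * 3.0 * 0.08^2 * 0.07
= pi * 26 * 3.0 * 0.0064 * 0.07
= 0.1098

Q = 0.1098


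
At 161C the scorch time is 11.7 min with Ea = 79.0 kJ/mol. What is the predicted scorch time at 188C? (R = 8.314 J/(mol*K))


Convert temperatures: T1 = 161 + 273.15 = 434.15 K, T2 = 188 + 273.15 = 461.15 K
ts2_new = 11.7 * exp(79000 / 8.314 * (1/461.15 - 1/434.15))
1/T2 - 1/T1 = -1.3486e-04
ts2_new = 3.25 min

3.25 min


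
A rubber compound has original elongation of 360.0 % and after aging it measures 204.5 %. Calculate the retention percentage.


Retention = aged / original * 100
= 204.5 / 360.0 * 100
= 56.8%

56.8%


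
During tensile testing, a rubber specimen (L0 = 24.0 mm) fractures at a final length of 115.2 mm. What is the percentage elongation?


Elongation = (Lf - L0) / L0 * 100
= (115.2 - 24.0) / 24.0 * 100
= 91.2 / 24.0 * 100
= 380.0%

380.0%


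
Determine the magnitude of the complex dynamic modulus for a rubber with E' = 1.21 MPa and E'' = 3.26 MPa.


|E*| = sqrt(E'^2 + E''^2)
= sqrt(1.21^2 + 3.26^2)
= sqrt(1.4641 + 10.6276)
= 3.477 MPa

3.477 MPa


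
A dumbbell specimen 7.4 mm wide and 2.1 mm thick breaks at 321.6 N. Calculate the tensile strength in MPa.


Area = width * thickness = 7.4 * 2.1 = 15.54 mm^2
TS = force / area = 321.6 / 15.54 = 20.69 MPa

20.69 MPa


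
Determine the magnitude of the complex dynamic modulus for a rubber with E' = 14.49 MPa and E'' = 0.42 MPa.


|E*| = sqrt(E'^2 + E''^2)
= sqrt(14.49^2 + 0.42^2)
= sqrt(209.9601 + 0.1764)
= 14.496 MPa

14.496 MPa


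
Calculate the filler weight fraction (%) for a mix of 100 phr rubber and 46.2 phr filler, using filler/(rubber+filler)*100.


Filler % = filler / (rubber + filler) * 100
= 46.2 / (100 + 46.2) * 100
= 46.2 / 146.2 * 100
= 31.6%

31.6%


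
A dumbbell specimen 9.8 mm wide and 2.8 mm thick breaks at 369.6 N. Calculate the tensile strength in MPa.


Area = width * thickness = 9.8 * 2.8 = 27.44 mm^2
TS = force / area = 369.6 / 27.44 = 13.47 MPa

13.47 MPa


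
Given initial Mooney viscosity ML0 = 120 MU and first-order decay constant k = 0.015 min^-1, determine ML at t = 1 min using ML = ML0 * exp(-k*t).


ML = ML0 * exp(-k * t)
ML = 120 * exp(-0.015 * 1)
ML = 120 * 0.9851
ML = 118.21 MU

118.21 MU


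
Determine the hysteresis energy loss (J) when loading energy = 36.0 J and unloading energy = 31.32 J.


Hysteresis loss = loading - unloading
= 36.0 - 31.32
= 4.68 J

4.68 J


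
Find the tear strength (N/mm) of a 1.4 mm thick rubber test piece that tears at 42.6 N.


Tear strength = force / thickness
= 42.6 / 1.4
= 30.43 N/mm

30.43 N/mm


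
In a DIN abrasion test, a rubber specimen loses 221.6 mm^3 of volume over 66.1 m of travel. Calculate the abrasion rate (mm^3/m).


Rate = volume_loss / distance
= 221.6 / 66.1
= 3.352 mm^3/m

3.352 mm^3/m


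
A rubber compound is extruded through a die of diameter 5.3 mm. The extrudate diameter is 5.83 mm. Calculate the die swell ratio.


Die swell ratio = D_extrudate / D_die
= 5.83 / 5.3
= 1.1

Die swell = 1.1


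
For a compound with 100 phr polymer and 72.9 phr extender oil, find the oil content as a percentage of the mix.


Oil % = oil / (100 + oil) * 100
= 72.9 / (100 + 72.9) * 100
= 72.9 / 172.9 * 100
= 42.16%

42.16%


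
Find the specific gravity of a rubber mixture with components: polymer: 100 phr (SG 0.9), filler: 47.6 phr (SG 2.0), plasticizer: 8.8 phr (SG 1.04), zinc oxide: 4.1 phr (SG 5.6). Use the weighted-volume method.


Sum of weights = 160.5
Volume contributions:
  polymer: 100/0.9 = 111.1111
  filler: 47.6/2.0 = 23.8000
  plasticizer: 8.8/1.04 = 8.4615
  zinc oxide: 4.1/5.6 = 0.7321
Sum of volumes = 144.1048
SG = 160.5 / 144.1048 = 1.114

SG = 1.114


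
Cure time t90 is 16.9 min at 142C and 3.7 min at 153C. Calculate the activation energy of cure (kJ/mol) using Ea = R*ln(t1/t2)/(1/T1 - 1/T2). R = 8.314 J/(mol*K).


T1 = 415.15 K, T2 = 426.15 K
1/T1 - 1/T2 = 6.2176e-05
ln(t1/t2) = ln(16.9/3.7) = 1.5190
Ea = 8.314 * 1.5190 / 6.2176e-05 = 203112.7354 J/mol
Ea = 203.11 kJ/mol

203.11 kJ/mol


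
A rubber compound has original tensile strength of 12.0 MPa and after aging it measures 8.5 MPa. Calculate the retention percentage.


Retention = aged / original * 100
= 8.5 / 12.0 * 100
= 70.8%

70.8%
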